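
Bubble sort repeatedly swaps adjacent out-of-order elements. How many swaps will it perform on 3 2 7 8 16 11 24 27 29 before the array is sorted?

2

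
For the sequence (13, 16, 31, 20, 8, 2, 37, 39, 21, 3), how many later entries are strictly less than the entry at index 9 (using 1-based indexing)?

The element at index 9 is 21.
Elements after it: 3
Those smaller than 21: 3

1 such element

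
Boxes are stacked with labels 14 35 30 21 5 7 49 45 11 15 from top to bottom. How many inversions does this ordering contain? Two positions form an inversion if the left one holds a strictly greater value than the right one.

Sweep left to right; for each value list the smaller values that follow it:
14 → 5, 7, 11 → 3
35 → 30, 21, 5, 7, 11, 15 → 6
30 → 21, 5, 7, 11, 15 → 5
21 → 5, 7, 11, 15 → 4
5 → none → 0
7 → none → 0
49 → 45, 11, 15 → 3
45 → 11, 15 → 2
11 → none → 0
15 → none → 0
Sum: 3 + 6 + 5 + 4 + 0 + 0 + 3 + 2 + 0 + 0 = 23

23 inversions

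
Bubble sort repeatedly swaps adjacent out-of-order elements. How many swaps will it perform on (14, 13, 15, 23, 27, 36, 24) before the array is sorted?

There are 3 swaps.

Each adjacent swap fixes exactly one inversion, so the minimum swap count equals the number of inversions.
Count inversions — for each element, later elements that are smaller:
14: 13 → 1
13: none → 0
15: none → 0
23: none → 0
27: 24 → 1
36: 24 → 1
24: none → 0
Total inversions: 1 + 0 + 0 + 0 + 1 + 1 + 0 = 3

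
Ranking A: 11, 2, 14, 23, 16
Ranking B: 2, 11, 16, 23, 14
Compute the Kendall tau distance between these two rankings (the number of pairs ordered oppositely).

Assign each item its position (1..5) in the first ordering, then rewrite the second ordering as that position sequence:
positions: 11→1, 2→2, 14→3, 23→4, 16→5
second ordering as positions: [2, 1, 5, 4, 3]
Discordant pairs = inversions in this position sequence.
2: 1 → 1
1: 0
5: 4, 3 → 2
4: 3 → 1
3: 0
Total: 1 + 0 + 2 + 1 + 0 = 4

There are 4 discordant pairs.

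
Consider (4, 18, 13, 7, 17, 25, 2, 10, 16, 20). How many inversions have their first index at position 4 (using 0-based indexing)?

The element at index 4 is 17.
Elements after it: 25, 2, 10, 16, 20
Those smaller than 17: 2, 10, 16

3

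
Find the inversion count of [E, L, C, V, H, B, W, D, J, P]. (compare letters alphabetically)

19

Sweep left to right; for each value list the smaller values that follow it:
E → C, B, D → 3
L → C, H, B, D, J → 5
C → B → 1
V → H, B, D, J, P → 5
H → B, D → 2
B → none → 0
W → D, J, P → 3
D → none → 0
J → none → 0
P → none → 0
Sum: 3 + 5 + 1 + 5 + 2 + 0 + 3 + 0 + 0 + 0 = 19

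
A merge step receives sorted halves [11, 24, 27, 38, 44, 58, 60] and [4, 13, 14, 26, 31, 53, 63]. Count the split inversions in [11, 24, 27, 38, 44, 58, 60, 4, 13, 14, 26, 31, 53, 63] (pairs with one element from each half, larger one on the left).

30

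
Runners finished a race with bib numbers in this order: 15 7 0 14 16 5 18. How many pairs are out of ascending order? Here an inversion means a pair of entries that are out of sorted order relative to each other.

There are 8 inversions.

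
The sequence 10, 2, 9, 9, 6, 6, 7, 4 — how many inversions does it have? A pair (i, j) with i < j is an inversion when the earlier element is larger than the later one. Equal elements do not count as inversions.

Sweep left to right; for each value list the smaller values that follow it:
10 → 2, 9, 9, 6, 6, 7, 4 → 7
2 → none → 0
9 → 6, 6, 7, 4 → 4
9 → 6, 6, 7, 4 → 4
6 → 4 → 1
6 → 4 → 1
7 → 4 → 1
4 → none → 0
Sum: 7 + 0 + 4 + 4 + 1 + 1 + 1 + 0 = 18

There are 18 out-of-order pairs.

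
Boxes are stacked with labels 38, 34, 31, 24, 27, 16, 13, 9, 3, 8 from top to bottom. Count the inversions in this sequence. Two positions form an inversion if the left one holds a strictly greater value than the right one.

43

Element-by-element contributions:
38: 9
34: 8
31: 7
24: 5
27: 5
16: 4
13: 3
9: 2
3: 0
8: 0
Sum: 9 + 8 + 7 + 5 + 5 + 4 + 3 + 2 + 0 + 0 = 43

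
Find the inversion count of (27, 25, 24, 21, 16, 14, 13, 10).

28 out-of-order pairs

Element-by-element contributions:
27: 7
25: 6
24: 5
21: 4
16: 3
14: 2
13: 1
10: 0
Sum: 7 + 6 + 5 + 4 + 3 + 2 + 1 + 0 = 28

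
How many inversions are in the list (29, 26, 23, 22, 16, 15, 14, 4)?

28 out-of-order pairs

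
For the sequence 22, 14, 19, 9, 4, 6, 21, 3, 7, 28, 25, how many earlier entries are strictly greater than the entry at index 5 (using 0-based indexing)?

4

The element at index 5 is 6.
Elements before it: 22, 14, 19, 9, 4
Those larger than 6: 22, 14, 19, 9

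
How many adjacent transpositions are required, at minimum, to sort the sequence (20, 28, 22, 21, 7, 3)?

12 adjacent swaps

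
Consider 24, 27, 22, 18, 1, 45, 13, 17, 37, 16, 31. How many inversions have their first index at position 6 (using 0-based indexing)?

The element at index 6 is 13.
Elements after it: 17, 37, 16, 31
None of them are smaller than 13.

0 such elements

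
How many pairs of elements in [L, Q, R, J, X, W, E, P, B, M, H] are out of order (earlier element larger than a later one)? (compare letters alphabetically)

There are 35 inversions.

Count, for each position, how many later elements it exceeds:
L → J, E, B, H → 4
Q → J, E, P, B, M, H → 6
R → J, E, P, B, M, H → 6
J → E, B, H → 3
X → W, E, P, B, M, H → 6
W → E, P, B, M, H → 5
E → B → 1
P → B, M, H → 3
B → none → 0
M → H → 1
H → none → 0
Sum: 4 + 6 + 6 + 3 + 6 + 5 + 1 + 3 + 0 + 1 + 0 = 35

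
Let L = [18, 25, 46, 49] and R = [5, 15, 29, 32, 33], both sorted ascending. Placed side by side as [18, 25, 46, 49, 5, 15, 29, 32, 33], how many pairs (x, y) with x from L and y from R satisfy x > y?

There are 14 split inversions.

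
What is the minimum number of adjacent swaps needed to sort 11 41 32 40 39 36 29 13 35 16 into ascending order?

The minimum number of adjacent swaps to sort an array equals its inversion count, since every such swap removes exactly one inversion.
Count inversions — for each element, later elements that are smaller:
11: none → 0
41: 32, 40, 39, 36, 29, 13, 35, 16 → 8
32: 29, 13, 16 → 3
40: 39, 36, 29, 13, 35, 16 → 6
39: 36, 29, 13, 35, 16 → 5
36: 29, 13, 35, 16 → 4
29: 13, 16 → 2
13: none → 0
35: 16 → 1
16: none → 0
Total inversions: 0 + 8 + 3 + 6 + 5 + 4 + 2 + 0 + 1 + 0 = 29

29 swaps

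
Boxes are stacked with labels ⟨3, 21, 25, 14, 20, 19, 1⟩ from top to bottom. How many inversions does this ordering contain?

For each element, count later entries that are smaller:
3: 1
21: 4
25: 4
14: 1
20: 2
19: 1
1: 0
Sum: 1 + 4 + 4 + 1 + 2 + 1 + 0 = 13

13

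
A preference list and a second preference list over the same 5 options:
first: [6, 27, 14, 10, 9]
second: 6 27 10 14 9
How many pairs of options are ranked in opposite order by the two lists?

1

Assign each item its position (1..5) in the first ordering, then rewrite the second ordering as that position sequence:
positions: 6→1, 27→2, 14→3, 10→4, 9→5
second ordering as positions: [1, 2, 4, 3, 5]
Discordant pairs = inversions in this position sequence.
1: 0
2: 0
4: 3 → 1
3: 0
5: 0
Total: 0 + 0 + 1 + 0 + 0 = 1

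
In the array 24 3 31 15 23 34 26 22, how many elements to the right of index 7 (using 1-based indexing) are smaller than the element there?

1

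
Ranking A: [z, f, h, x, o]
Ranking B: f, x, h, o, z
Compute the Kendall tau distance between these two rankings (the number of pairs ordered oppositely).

Assign each item its position (1..5) in the first ordering, then rewrite the second ordering as that position sequence:
positions: z→1, f→2, h→3, x→4, o→5
second ordering as positions: [2, 4, 3, 5, 1]
Discordant pairs = inversions in this position sequence.
2: 1 → 1
4: 3, 1 → 2
3: 1 → 1
5: 1 → 1
1: 0
Total: 1 + 2 + 1 + 1 + 0 = 5

There are 5 discordant pairs.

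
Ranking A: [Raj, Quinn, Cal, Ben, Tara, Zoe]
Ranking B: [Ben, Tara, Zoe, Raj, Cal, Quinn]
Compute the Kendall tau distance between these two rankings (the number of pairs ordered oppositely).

Discordant pairs: 10

Assign each item its position (1..6) in the first ordering, then rewrite the second ordering as that position sequence:
positions: Raj→1, Quinn→2, Cal→3, Ben→4, Tara→5, Zoe→6
second ordering as positions: [4, 5, 6, 1, 3, 2]
Discordant pairs = inversions in this position sequence.
4: 1, 3, 2 → 3
5: 1, 3, 2 → 3
6: 1, 3, 2 → 3
1: 0
3: 2 → 1
2: 0
Total: 3 + 3 + 3 + 0 + 1 + 0 = 10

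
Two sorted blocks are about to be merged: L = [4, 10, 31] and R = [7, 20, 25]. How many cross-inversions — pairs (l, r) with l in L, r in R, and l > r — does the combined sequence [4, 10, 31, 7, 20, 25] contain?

4

Take each right-half value and tally the left-half values above it:
r = 7: 10, 31 → 2
r = 20: 31 → 1
r = 25: 31 → 1
Cross-inversions: 2 + 1 + 1 = 4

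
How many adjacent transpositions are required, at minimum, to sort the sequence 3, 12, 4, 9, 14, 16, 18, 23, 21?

Swaps: 3

Minimum adjacent swaps = number of inversions (each swap of adjacent out-of-order elements removes one inversion and no swap can remove more).
Count inversions — for each element, later elements that are smaller:
3: none → 0
12: 4, 9 → 2
4: none → 0
9: none → 0
14: none → 0
16: none → 0
18: none → 0
23: 21 → 1
21: none → 0
Total inversions: 0 + 2 + 0 + 0 + 0 + 0 + 0 + 1 + 0 = 3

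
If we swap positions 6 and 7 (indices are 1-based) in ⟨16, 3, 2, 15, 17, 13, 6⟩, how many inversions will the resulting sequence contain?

10 inversions

Positions 6 and 7 hold 13 and 6; after swapping, the array is [16, 3, 2, 15, 17, 6, 13].
Count, for each position, how many later elements it exceeds:
16: 5
3: 1
2: 0
15: 2
17: 2
6: 0
13: 0
Sum: 5 + 1 + 0 + 2 + 2 + 0 + 0 = 10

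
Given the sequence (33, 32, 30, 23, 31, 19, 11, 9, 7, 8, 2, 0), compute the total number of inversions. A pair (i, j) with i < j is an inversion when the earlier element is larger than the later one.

63

Element-by-element contributions:
33 → 32, 30, 23, 31, 19, 11, 9, 7, 8, 2, 0 → 11
32 → 30, 23, 31, 19, 11, 9, 7, 8, 2, 0 → 10
30 → 23, 19, 11, 9, 7, 8, 2, 0 → 8
23 → 19, 11, 9, 7, 8, 2, 0 → 7
31 → 19, 11, 9, 7, 8, 2, 0 → 7
19 → 11, 9, 7, 8, 2, 0 → 6
11 → 9, 7, 8, 2, 0 → 5
9 → 7, 8, 2, 0 → 4
7 → 2, 0 → 2
8 → 2, 0 → 2
2 → 0 → 1
0 → none → 0
Sum: 11 + 10 + 8 + 7 + 7 + 6 + 5 + 4 + 2 + 2 + 1 + 0 = 63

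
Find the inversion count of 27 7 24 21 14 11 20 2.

For each element, count later entries that are smaller:
27: 7
7: 1
24: 5
21: 4
14: 2
11: 1
20: 1
2: 0
Sum: 7 + 1 + 5 + 4 + 2 + 1 + 1 + 0 = 21

21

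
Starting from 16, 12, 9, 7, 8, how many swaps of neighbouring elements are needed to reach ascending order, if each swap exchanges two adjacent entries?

9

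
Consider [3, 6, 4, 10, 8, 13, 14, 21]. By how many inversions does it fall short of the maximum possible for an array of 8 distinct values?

Maximum inversions for 8 distinct elements is C(8, 2) = 8·7/2 = 28.
Current inversions — for each element, count later smaller elements:
3: 0
6: 1
4: 0
10: 1
8: 0
13: 0
14: 0
21: 0
Current total: 0 + 1 + 0 + 1 + 0 + 0 + 0 + 0 = 2
Shortfall: 28 − 2 = 26

26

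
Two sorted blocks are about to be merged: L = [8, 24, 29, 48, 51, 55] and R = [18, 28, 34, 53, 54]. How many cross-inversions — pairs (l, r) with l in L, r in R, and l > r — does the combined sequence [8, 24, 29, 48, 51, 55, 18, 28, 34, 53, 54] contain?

14 split inversions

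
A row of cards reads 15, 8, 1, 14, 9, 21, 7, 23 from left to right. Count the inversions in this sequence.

11

Sweep left to right; for each value list the smaller values that follow it:
15 → 8, 1, 14, 9, 7 → 5
8 → 1, 7 → 2
1 → none → 0
14 → 9, 7 → 2
9 → 7 → 1
21 → 7 → 1
7 → none → 0
23 → none → 0
Sum: 5 + 2 + 0 + 2 + 1 + 1 + 0 + 0 = 11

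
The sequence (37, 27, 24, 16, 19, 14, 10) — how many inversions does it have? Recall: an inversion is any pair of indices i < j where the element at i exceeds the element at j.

Count, for each position, how many later elements it exceeds:
37 → 27, 24, 16, 19, 14, 10 → 6
27 → 24, 16, 19, 14, 10 → 5
24 → 16, 19, 14, 10 → 4
16 → 14, 10 → 2
19 → 14, 10 → 2
14 → 10 → 1
10 → none → 0
Sum: 6 + 5 + 4 + 2 + 2 + 1 + 0 = 20

20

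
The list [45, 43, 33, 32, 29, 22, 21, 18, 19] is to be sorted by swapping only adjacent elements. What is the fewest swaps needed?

Each adjacent swap fixes exactly one inversion, so the minimum swap count equals the number of inversions.
Count inversions — for each element, later elements that are smaller:
45: 43, 33, 32, 29, 22, 21, 18, 19 → 8
43: 33, 32, 29, 22, 21, 18, 19 → 7
33: 32, 29, 22, 21, 18, 19 → 6
32: 29, 22, 21, 18, 19 → 5
29: 22, 21, 18, 19 → 4
22: 21, 18, 19 → 3
21: 18, 19 → 2
18: none → 0
19: none → 0
Total inversions: 8 + 7 + 6 + 5 + 4 + 3 + 2 + 0 + 0 = 35

35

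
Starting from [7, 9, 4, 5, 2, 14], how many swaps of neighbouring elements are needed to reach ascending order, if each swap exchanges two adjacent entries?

The minimum number of adjacent swaps to sort an array equals its inversion count, since every such swap removes exactly one inversion.
Count inversions — for each element, later elements that are smaller:
7: 4, 5, 2 → 3
9: 4, 5, 2 → 3
4: 2 → 1
5: 2 → 1
2: none → 0
14: none → 0
Total inversions: 3 + 3 + 1 + 1 + 0 + 0 = 8

8 swaps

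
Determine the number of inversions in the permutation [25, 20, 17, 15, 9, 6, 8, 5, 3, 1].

Out-of-order pairs: 44

For each element, count later entries that are smaller:
25 → 20, 17, 15, 9, 6, 8, 5, 3, 1 → 9
20 → 17, 15, 9, 6, 8, 5, 3, 1 → 8
17 → 15, 9, 6, 8, 5, 3, 1 → 7
15 → 9, 6, 8, 5, 3, 1 → 6
9 → 6, 8, 5, 3, 1 → 5
6 → 5, 3, 1 → 3
8 → 5, 3, 1 → 3
5 → 3, 1 → 2
3 → 1 → 1
1 → none → 0
Sum: 9 + 8 + 7 + 6 + 5 + 3 + 3 + 2 + 1 + 0 = 44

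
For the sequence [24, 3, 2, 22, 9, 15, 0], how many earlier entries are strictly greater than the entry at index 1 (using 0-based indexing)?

1

The element at index 1 is 3.
Elements before it: 24
Those larger than 3: 24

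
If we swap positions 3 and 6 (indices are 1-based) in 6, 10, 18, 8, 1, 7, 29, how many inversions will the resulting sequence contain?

Positions 3 and 6 hold 18 and 7; after swapping, the array is [6, 10, 7, 8, 1, 18, 29].
Sweep left to right; for each value list the smaller values that follow it:
6: 1
10: 3
7: 1
8: 1
1: 0
18: 0
29: 0
Sum: 1 + 3 + 1 + 1 + 0 + 0 + 0 = 6

6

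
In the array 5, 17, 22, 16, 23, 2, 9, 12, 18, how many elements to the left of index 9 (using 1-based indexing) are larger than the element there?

The element at index 9 is 18.
Elements before it: 5, 17, 22, 16, 23, 2, 9, 12
Those larger than 18: 22, 23

2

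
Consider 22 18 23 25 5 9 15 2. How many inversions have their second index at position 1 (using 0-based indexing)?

1

The element at index 1 is 18.
Elements before it: 22
Those larger than 18: 22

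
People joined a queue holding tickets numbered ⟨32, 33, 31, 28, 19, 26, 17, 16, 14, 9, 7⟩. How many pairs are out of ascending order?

For each element, count later entries that are smaller:
32 → 31, 28, 19, 26, 17, 16, 14, 9, 7 → 9
33 → 31, 28, 19, 26, 17, 16, 14, 9, 7 → 9
31 → 28, 19, 26, 17, 16, 14, 9, 7 → 8
28 → 19, 26, 17, 16, 14, 9, 7 → 7
19 → 17, 16, 14, 9, 7 → 5
26 → 17, 16, 14, 9, 7 → 5
17 → 16, 14, 9, 7 → 4
16 → 14, 9, 7 → 3
14 → 9, 7 → 2
9 → 7 → 1
7 → none → 0
Sum: 9 + 9 + 8 + 7 + 5 + 5 + 4 + 3 + 2 + 1 + 0 = 53

53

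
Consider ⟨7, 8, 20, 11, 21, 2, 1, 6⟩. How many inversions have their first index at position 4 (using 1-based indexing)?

The element at index 4 is 11.
Elements after it: 21, 2, 1, 6
Those smaller than 11: 2, 1, 6

3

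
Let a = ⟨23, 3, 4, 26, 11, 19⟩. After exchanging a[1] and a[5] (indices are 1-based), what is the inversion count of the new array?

5 inversions

Positions 1 and 5 hold 23 and 11; after swapping, the array is [11, 3, 4, 26, 23, 19].
For each element, count later entries that are smaller:
11 → 3, 4 → 2
3 → none → 0
4 → none → 0
26 → 23, 19 → 2
23 → 19 → 1
19 → none → 0
Sum: 2 + 0 + 0 + 2 + 1 + 0 = 5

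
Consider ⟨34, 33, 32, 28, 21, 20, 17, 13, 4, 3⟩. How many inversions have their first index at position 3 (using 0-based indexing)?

6

The element at index 3 is 28.
Elements after it: 21, 20, 17, 13, 4, 3
Those smaller than 28: 21, 20, 17, 13, 4, 3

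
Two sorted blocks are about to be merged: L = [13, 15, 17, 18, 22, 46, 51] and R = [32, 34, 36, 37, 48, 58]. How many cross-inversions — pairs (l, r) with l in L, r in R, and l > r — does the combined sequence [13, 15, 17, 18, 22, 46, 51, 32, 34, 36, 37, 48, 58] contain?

Take each right-half value and tally the left-half values above it:
r = 32: 46, 51 → 2
r = 34: 46, 51 → 2
r = 36: 46, 51 → 2
r = 37: 46, 51 → 2
r = 48: 51 → 1
r = 58: none → 0
Cross-inversions: 2 + 2 + 2 + 2 + 1 + 0 = 9

9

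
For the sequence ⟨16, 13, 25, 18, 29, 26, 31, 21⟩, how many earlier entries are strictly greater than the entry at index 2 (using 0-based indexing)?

0 such elements

The element at index 2 is 25.
Elements before it: 16, 13
None of them are larger than 25.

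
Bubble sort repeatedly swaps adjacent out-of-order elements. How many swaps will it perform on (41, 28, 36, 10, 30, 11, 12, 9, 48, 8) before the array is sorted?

31 adjacent swaps

Each adjacent swap fixes exactly one inversion, so the minimum swap count equals the number of inversions.
Count inversions — for each element, later elements that are smaller:
41: 28, 36, 10, 30, 11, 12, 9, 8 → 8
28: 10, 11, 12, 9, 8 → 5
36: 10, 30, 11, 12, 9, 8 → 6
10: 9, 8 → 2
30: 11, 12, 9, 8 → 4
11: 9, 8 → 2
12: 9, 8 → 2
9: 8 → 1
48: 8 → 1
8: none → 0
Total inversions: 8 + 5 + 6 + 2 + 4 + 2 + 2 + 1 + 1 + 0 = 31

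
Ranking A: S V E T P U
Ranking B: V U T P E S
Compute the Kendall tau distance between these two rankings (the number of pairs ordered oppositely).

10 discordant pairs

Assign each item its position (1..6) in the first ordering, then rewrite the second ordering as that position sequence:
positions: S→1, V→2, E→3, T→4, P→5, U→6
second ordering as positions: [2, 6, 4, 5, 3, 1]
Discordant pairs = inversions in this position sequence.
2: 1 → 1
6: 4, 5, 3, 1 → 4
4: 3, 1 → 2
5: 3, 1 → 2
3: 1 → 1
1: 0
Total: 1 + 4 + 2 + 2 + 1 + 0 = 10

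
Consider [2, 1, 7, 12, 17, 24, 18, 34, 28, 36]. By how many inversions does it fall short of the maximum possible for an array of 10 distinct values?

42 inversions short

Maximum inversions for 10 distinct elements is C(10, 2) = 10·9/2 = 45.
Current inversions — for each element, count later smaller elements:
2: 1
1: 0
7: 0
12: 0
17: 0
24: 1
18: 0
34: 1
28: 0
36: 0
Current total: 1 + 0 + 0 + 0 + 0 + 1 + 0 + 1 + 0 + 0 = 3
Shortfall: 45 − 3 = 42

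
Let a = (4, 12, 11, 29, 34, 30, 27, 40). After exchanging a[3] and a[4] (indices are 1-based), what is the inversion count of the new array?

Inversions: 6

Positions 3 and 4 hold 11 and 29; after swapping, the array is [4, 12, 29, 11, 34, 30, 27, 40].
For each element, count later entries that are smaller:
4: 0
12: 1
29: 2
11: 0
34: 2
30: 1
27: 0
40: 0
Sum: 0 + 1 + 2 + 0 + 2 + 1 + 0 + 0 = 6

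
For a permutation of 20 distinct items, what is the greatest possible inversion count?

A reversed (strictly descending) arrangement makes every pair an inversion, giving C(20, 2) inversions.
C(20, 2) = 20·19/2 = 190

190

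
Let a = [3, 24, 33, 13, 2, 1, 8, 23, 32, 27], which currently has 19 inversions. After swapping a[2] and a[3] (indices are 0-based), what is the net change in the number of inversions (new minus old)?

Positions 2 and 3 hold 33 and 13; after swapping, the array is [3, 24, 13, 33, 2, 1, 8, 23, 32, 27].
For each element, count later entries that are smaller:
3 → 2, 1 → 2
24 → 13, 2, 1, 8, 23 → 5
13 → 2, 1, 8 → 3
33 → 2, 1, 8, 23, 32, 27 → 6
2 → 1 → 1
1 → none → 0
8 → none → 0
23 → none → 0
32 → 27 → 1
27 → none → 0
Sum: 2 + 5 + 3 + 6 + 1 + 0 + 0 + 0 + 1 + 0 = 18
Change: 18 − 19 = -1

-1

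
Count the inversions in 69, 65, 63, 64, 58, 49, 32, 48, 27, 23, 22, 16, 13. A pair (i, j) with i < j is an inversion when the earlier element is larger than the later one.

76 out-of-order pairs

Count, for each position, how many later elements it exceeds:
69 → 65, 63, 64, 58, 49, 32, 48, 27, 23, 22, 16, 13 → 12
65 → 63, 64, 58, 49, 32, 48, 27, 23, 22, 16, 13 → 11
63 → 58, 49, 32, 48, 27, 23, 22, 16, 13 → 9
64 → 58, 49, 32, 48, 27, 23, 22, 16, 13 → 9
58 → 49, 32, 48, 27, 23, 22, 16, 13 → 8
49 → 32, 48, 27, 23, 22, 16, 13 → 7
32 → 27, 23, 22, 16, 13 → 5
48 → 27, 23, 22, 16, 13 → 5
27 → 23, 22, 16, 13 → 4
23 → 22, 16, 13 → 3
22 → 16, 13 → 2
16 → 13 → 1
13 → none → 0
Sum: 12 + 11 + 9 + 9 + 8 + 7 + 5 + 5 + 4 + 3 + 2 + 1 + 0 = 76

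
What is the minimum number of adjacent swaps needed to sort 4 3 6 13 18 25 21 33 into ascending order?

The minimum number of adjacent swaps to sort an array equals its inversion count, since every such swap removes exactly one inversion.
Count inversions — for each element, later elements that are smaller:
4: 3 → 1
3: none → 0
6: none → 0
13: none → 0
18: none → 0
25: 21 → 1
21: none → 0
33: none → 0
Total inversions: 1 + 0 + 0 + 0 + 0 + 1 + 0 + 0 = 2

2 adjacent swaps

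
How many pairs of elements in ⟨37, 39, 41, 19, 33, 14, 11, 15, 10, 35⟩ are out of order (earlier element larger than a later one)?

Sweep left to right; for each value list the smaller values that follow it:
37: 7
39: 7
41: 7
19: 4
33: 4
14: 2
11: 1
15: 1
10: 0
35: 0
Sum: 7 + 7 + 7 + 4 + 4 + 2 + 1 + 1 + 0 + 0 = 33

33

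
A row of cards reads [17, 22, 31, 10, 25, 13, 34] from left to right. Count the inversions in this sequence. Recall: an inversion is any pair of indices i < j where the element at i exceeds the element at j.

8

Sweep left to right; for each value list the smaller values that follow it:
17 → 10, 13 → 2
22 → 10, 13 → 2
31 → 10, 25, 13 → 3
10 → none → 0
25 → 13 → 1
13 → none → 0
34 → none → 0
Sum: 2 + 2 + 3 + 0 + 1 + 0 + 0 = 8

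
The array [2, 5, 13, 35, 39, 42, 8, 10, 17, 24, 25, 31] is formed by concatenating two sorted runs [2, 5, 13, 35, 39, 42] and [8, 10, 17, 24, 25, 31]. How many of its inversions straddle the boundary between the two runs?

For each element r of the right run, count left-run elements greater than r:
r = 8: 13, 35, 39, 42 → 4
r = 10: 13, 35, 39, 42 → 4
r = 17: 35, 39, 42 → 3
r = 24: 35, 39, 42 → 3
r = 25: 35, 39, 42 → 3
r = 31: 35, 39, 42 → 3
Cross-inversions: 4 + 4 + 3 + 3 + 3 + 3 = 20

20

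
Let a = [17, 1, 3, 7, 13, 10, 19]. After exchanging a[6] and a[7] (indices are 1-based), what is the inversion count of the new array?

7

Positions 6 and 7 hold 10 and 19; after swapping, the array is [17, 1, 3, 7, 13, 19, 10].
Element-by-element contributions:
17 → 1, 3, 7, 13, 10 → 5
1 → none → 0
3 → none → 0
7 → none → 0
13 → 10 → 1
19 → 10 → 1
10 → none → 0
Sum: 5 + 0 + 0 + 0 + 1 + 1 + 0 = 7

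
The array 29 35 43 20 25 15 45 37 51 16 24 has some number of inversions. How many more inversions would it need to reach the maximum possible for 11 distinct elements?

27

Maximum inversions for 11 distinct elements is C(11, 2) = 11·10/2 = 55.
Current inversions — for each element, count later smaller elements:
29: 5
35: 5
43: 6
20: 2
25: 3
15: 0
45: 3
37: 2
51: 2
16: 0
24: 0
Current total: 5 + 5 + 6 + 2 + 3 + 0 + 3 + 2 + 2 + 0 + 0 = 28
Shortfall: 55 − 28 = 27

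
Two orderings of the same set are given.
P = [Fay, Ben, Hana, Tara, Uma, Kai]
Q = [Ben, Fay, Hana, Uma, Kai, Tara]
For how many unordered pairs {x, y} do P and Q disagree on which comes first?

3

Assign each item its position (1..6) in the first ordering, then rewrite the second ordering as that position sequence:
positions: Fay→1, Ben→2, Hana→3, Tara→4, Uma→5, Kai→6
second ordering as positions: [2, 1, 3, 5, 6, 4]
Discordant pairs = inversions in this position sequence.
2: 1 → 1
1: 0
3: 0
5: 4 → 1
6: 4 → 1
4: 0
Total: 1 + 0 + 0 + 1 + 1 + 0 = 3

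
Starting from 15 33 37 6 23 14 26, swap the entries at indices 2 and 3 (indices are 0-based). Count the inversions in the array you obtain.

10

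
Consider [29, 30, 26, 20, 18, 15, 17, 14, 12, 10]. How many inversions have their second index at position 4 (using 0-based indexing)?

4 such elements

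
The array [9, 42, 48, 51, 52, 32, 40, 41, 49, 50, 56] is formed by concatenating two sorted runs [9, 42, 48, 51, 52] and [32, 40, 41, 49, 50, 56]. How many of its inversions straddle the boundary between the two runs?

16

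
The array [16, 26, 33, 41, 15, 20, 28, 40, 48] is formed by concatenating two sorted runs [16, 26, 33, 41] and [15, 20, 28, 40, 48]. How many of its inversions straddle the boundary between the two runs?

There are 10 split inversions.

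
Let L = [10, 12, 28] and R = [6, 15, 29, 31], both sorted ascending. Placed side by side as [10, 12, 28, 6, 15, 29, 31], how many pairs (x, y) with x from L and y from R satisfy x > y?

4 split inversions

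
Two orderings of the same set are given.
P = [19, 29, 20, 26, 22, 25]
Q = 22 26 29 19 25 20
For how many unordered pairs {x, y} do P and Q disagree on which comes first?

9

Assign each item its position (1..6) in the first ordering, then rewrite the second ordering as that position sequence:
positions: 19→1, 29→2, 20→3, 26→4, 22→5, 25→6
second ordering as positions: [5, 4, 2, 1, 6, 3]
Discordant pairs = inversions in this position sequence.
5: 4, 2, 1, 3 → 4
4: 2, 1, 3 → 3
2: 1 → 1
1: 0
6: 3 → 1
3: 0
Total: 4 + 3 + 1 + 0 + 1 + 0 = 9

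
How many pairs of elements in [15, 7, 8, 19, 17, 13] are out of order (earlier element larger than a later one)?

Out-of-order index pairs (0-indexed):
(0,1): 15 > 7
(0,2): 15 > 8
(0,5): 15 > 13
(3,4): 19 > 17
(3,5): 19 > 13
(4,5): 17 > 13
That's 6 pairs.

There are 6 inversions.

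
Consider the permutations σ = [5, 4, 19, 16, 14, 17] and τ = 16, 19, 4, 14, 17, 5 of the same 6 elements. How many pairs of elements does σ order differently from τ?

8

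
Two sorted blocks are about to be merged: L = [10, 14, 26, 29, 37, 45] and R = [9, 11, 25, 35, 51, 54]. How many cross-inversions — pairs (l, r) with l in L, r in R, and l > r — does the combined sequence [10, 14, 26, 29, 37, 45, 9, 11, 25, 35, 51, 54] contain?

There are 17 cross-inversions.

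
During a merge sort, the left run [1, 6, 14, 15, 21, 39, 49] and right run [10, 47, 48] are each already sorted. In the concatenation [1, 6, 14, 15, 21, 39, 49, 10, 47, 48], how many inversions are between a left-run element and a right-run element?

7

Count, for every r in R, how many entries of L exceed r:
r = 10: 14, 15, 21, 39, 49 → 5
r = 47: 49 → 1
r = 48: 49 → 1
Cross-inversions: 5 + 1 + 1 = 7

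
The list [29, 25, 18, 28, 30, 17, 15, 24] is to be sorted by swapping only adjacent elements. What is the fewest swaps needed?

Each adjacent swap fixes exactly one inversion, so the minimum swap count equals the number of inversions.
Count inversions — for each element, later elements that are smaller:
29: 25, 18, 28, 17, 15, 24 → 6
25: 18, 17, 15, 24 → 4
18: 17, 15 → 2
28: 17, 15, 24 → 3
30: 17, 15, 24 → 3
17: 15 → 1
15: none → 0
24: none → 0
Total inversions: 6 + 4 + 2 + 3 + 3 + 1 + 0 + 0 = 19

19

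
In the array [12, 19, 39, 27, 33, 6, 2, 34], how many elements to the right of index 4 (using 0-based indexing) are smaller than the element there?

The element at index 4 is 33.
Elements after it: 6, 2, 34
Those smaller than 33: 6, 2

2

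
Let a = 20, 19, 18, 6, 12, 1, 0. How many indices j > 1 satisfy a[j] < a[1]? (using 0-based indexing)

5

The element at index 1 is 19.
Elements after it: 18, 6, 12, 1, 0
Those smaller than 19: 18, 6, 12, 1, 0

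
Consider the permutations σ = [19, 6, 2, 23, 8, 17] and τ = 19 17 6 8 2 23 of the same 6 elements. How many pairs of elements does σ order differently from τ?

6

Assign each item its position (1..6) in the first ordering, then rewrite the second ordering as that position sequence:
positions: 19→1, 6→2, 2→3, 23→4, 8→5, 17→6
second ordering as positions: [1, 6, 2, 5, 3, 4]
Discordant pairs = inversions in this position sequence.
1: 0
6: 2, 5, 3, 4 → 4
2: 0
5: 3, 4 → 2
3: 0
4: 0
Total: 0 + 4 + 0 + 2 + 0 + 0 = 6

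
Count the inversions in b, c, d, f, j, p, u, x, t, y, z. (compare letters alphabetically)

Count, for each position, how many later elements it exceeds:
b → none → 0
c → none → 0
d → none → 0
f → none → 0
j → none → 0
p → none → 0
u → t → 1
x → t → 1
t → none → 0
y → none → 0
z → none → 0
Sum: 0 + 0 + 0 + 0 + 0 + 0 + 1 + 1 + 0 + 0 + 0 = 2

2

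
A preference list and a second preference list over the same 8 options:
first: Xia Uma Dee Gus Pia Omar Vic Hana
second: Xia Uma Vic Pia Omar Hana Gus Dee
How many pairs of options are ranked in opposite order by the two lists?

Assign each item its position (1..8) in the first ordering, then rewrite the second ordering as that position sequence:
positions: Xia→1, Uma→2, Dee→3, Gus→4, Pia→5, Omar→6, Vic→7, Hana→8
second ordering as positions: [1, 2, 7, 5, 6, 8, 4, 3]
Discordant pairs = inversions in this position sequence.
1: 0
2: 0
7: 5, 6, 4, 3 → 4
5: 4, 3 → 2
6: 4, 3 → 2
8: 4, 3 → 2
4: 3 → 1
3: 0
Total: 0 + 0 + 4 + 2 + 2 + 2 + 1 + 0 = 11

There are 11 pairs.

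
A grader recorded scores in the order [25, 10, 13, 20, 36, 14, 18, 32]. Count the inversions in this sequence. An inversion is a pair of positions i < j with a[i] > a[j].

For each element, count later entries that are smaller:
25 → 10, 13, 20, 14, 18 → 5
10 → none → 0
13 → none → 0
20 → 14, 18 → 2
36 → 14, 18, 32 → 3
14 → none → 0
18 → none → 0
32 → none → 0
Sum: 5 + 0 + 0 + 2 + 3 + 0 + 0 + 0 = 10

10 inversions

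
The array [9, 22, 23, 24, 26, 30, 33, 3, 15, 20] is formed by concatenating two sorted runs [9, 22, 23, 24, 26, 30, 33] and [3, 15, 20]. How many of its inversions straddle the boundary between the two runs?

19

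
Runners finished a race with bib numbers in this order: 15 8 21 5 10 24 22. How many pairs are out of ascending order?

Count, for each position, how many later elements it exceeds:
15: 3
8: 1
21: 2
5: 0
10: 0
24: 1
22: 0
Sum: 3 + 1 + 2 + 0 + 0 + 1 + 0 = 7

7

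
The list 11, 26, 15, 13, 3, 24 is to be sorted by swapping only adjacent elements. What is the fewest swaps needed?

Minimum adjacent swaps = number of inversions (each swap of adjacent out-of-order elements removes one inversion and no swap can remove more).
Count inversions — for each element, later elements that are smaller:
11: 3 → 1
26: 15, 13, 3, 24 → 4
15: 13, 3 → 2
13: 3 → 1
3: none → 0
24: none → 0
Total inversions: 1 + 4 + 2 + 1 + 0 + 0 = 8

Adjacent swaps: 8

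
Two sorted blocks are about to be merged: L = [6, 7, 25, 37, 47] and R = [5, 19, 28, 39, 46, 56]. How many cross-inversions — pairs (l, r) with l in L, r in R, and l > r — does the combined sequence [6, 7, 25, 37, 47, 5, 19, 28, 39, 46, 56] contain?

12

Count, for every r in R, how many entries of L exceed r:
r = 5: 6, 7, 25, 37, 47 → 5
r = 19: 25, 37, 47 → 3
r = 28: 37, 47 → 2
r = 39: 47 → 1
r = 46: 47 → 1
r = 56: none → 0
Cross-inversions: 5 + 3 + 2 + 1 + 1 + 0 = 12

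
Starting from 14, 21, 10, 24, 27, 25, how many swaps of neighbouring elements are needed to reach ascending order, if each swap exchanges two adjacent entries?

3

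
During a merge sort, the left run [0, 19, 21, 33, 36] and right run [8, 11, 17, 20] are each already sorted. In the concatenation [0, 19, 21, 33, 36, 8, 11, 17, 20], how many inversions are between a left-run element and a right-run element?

Count, for every r in R, how many entries of L exceed r:
r = 8: 19, 21, 33, 36 → 4
r = 11: 19, 21, 33, 36 → 4
r = 17: 19, 21, 33, 36 → 4
r = 20: 21, 33, 36 → 3
Cross-inversions: 4 + 4 + 4 + 3 = 15

15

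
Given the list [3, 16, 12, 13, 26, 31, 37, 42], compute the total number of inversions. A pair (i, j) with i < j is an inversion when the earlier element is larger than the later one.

2 inversions

Count, for each position, how many later elements it exceeds:
3 → none → 0
16 → 12, 13 → 2
12 → none → 0
13 → none → 0
26 → none → 0
31 → none → 0
37 → none → 0
42 → none → 0
Sum: 0 + 2 + 0 + 0 + 0 + 0 + 0 + 0 = 2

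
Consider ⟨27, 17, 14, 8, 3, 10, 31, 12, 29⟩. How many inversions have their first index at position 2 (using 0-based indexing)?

4 such elements

The element at index 2 is 14.
Elements after it: 8, 3, 10, 31, 12, 29
Those smaller than 14: 8, 3, 10, 12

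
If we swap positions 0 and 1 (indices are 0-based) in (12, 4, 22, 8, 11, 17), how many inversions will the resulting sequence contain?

5 inversions

Positions 0 and 1 hold 12 and 4; after swapping, the array is [4, 12, 22, 8, 11, 17].
For each element, count later entries that are smaller:
4: 0
12: 2
22: 3
8: 0
11: 0
17: 0
Sum: 0 + 2 + 3 + 0 + 0 + 0 = 5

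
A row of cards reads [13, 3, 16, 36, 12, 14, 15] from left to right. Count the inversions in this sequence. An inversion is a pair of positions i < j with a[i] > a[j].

8 inversions

Listing every pair i<j with a[i]>a[j] (using 1-based positions):
(1,2): 13 > 3
(1,5): 13 > 12
(3,5): 16 > 12
(3,6): 16 > 14
(3,7): 16 > 15
(4,5): 36 > 12
(4,6): 36 > 14
(4,7): 36 > 15
That's 8 pairs.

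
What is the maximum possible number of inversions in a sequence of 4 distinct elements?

6 inversions

A reversed (strictly descending) arrangement makes every pair an inversion, giving C(4, 2) inversions.
C(4, 2) = 4·3/2 = 6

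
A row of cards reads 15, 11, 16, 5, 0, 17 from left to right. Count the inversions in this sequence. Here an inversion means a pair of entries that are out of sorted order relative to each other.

For each element, count later entries that are smaller:
15: 3
11: 2
16: 2
5: 1
0: 0
17: 0
Sum: 3 + 2 + 2 + 1 + 0 + 0 = 8

8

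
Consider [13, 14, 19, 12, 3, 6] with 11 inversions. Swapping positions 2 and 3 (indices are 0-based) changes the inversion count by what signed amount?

Positions 2 and 3 hold 19 and 12; after swapping, the array is [13, 14, 12, 19, 3, 6].
Count, for each position, how many later elements it exceeds:
13: 3
14: 3
12: 2
19: 2
3: 0
6: 0
Sum: 3 + 3 + 2 + 2 + 0 + 0 = 10
Change: 10 − 11 = -1

-1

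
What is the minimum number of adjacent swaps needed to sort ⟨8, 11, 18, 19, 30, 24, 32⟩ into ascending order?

The minimum number of adjacent swaps to sort an array equals its inversion count, since every such swap removes exactly one inversion.
Count inversions — for each element, later elements that are smaller:
8: none → 0
11: none → 0
18: none → 0
19: none → 0
30: 24 → 1
24: none → 0
32: none → 0
Total inversions: 0 + 0 + 0 + 0 + 1 + 0 + 0 = 1

1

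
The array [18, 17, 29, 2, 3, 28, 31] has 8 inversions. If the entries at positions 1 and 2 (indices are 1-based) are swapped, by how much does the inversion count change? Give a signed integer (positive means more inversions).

-1

Positions 1 and 2 hold 18 and 17; after swapping, the array is [17, 18, 29, 2, 3, 28, 31].
Count, for each position, how many later elements it exceeds:
17: 2
18: 2
29: 3
2: 0
3: 0
28: 0
31: 0
Sum: 2 + 2 + 3 + 0 + 0 + 0 + 0 = 7
Change: 7 − 8 = -1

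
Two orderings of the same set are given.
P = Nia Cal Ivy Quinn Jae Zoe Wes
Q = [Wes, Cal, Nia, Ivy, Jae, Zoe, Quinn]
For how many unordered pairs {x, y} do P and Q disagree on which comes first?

9

Assign each item its position (1..7) in the first ordering, then rewrite the second ordering as that position sequence:
positions: Nia→1, Cal→2, Ivy→3, Quinn→4, Jae→5, Zoe→6, Wes→7
second ordering as positions: [7, 2, 1, 3, 5, 6, 4]
Discordant pairs = inversions in this position sequence.
7: 2, 1, 3, 5, 6, 4 → 6
2: 1 → 1
1: 0
3: 0
5: 4 → 1
6: 4 → 1
4: 0
Total: 6 + 1 + 0 + 0 + 1 + 1 + 0 = 9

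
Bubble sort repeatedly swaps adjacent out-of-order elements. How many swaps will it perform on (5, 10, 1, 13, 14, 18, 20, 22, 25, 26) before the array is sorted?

The minimum number of adjacent swaps to sort an array equals its inversion count, since every such swap removes exactly one inversion.
Count inversions — for each element, later elements that are smaller:
5: 1 → 1
10: 1 → 1
1: none → 0
13: none → 0
14: none → 0
18: none → 0
20: none → 0
22: none → 0
25: none → 0
26: none → 0
Total inversions: 1 + 1 + 0 + 0 + 0 + 0 + 0 + 0 + 0 + 0 = 2

2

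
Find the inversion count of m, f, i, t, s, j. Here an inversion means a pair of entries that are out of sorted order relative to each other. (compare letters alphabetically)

6 inversions

Out-of-order index pairs (0-indexed):
(0,1): m > f
(0,2): m > i
(0,5): m > j
(3,4): t > s
(3,5): t > j
(4,5): s > j
That's 6 pairs.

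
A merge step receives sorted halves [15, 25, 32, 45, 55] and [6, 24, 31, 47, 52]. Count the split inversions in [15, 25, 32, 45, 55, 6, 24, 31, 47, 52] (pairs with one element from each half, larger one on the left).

For each element r of the right run, count left-run elements greater than r:
r = 6: 15, 25, 32, 45, 55 → 5
r = 24: 25, 32, 45, 55 → 4
r = 31: 32, 45, 55 → 3
r = 47: 55 → 1
r = 52: 55 → 1
Cross-inversions: 5 + 4 + 3 + 1 + 1 = 14

14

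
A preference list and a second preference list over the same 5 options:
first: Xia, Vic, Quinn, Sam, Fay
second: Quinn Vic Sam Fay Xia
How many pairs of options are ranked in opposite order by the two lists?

5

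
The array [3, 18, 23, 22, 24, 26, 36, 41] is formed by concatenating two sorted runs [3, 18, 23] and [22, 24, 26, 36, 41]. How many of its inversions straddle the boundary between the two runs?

For each element r of the right run, count left-run elements greater than r:
r = 22: 23 → 1
r = 24: none → 0
r = 26: none → 0
r = 36: none → 0
r = 41: none → 0
Cross-inversions: 1 + 0 + 0 + 0 + 0 = 1

1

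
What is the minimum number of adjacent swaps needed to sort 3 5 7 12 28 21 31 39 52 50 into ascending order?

Minimum adjacent swaps = number of inversions (each swap of adjacent out-of-order elements removes one inversion and no swap can remove more).
Count inversions — for each element, later elements that are smaller:
3: none → 0
5: none → 0
7: none → 0
12: none → 0
28: 21 → 1
21: none → 0
31: none → 0
39: none → 0
52: 50 → 1
50: none → 0
Total inversions: 0 + 0 + 0 + 0 + 1 + 0 + 0 + 0 + 1 + 0 = 2

2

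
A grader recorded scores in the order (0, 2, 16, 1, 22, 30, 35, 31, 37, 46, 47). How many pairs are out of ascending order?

Count, for each position, how many later elements it exceeds:
0: 0
2: 1
16: 1
1: 0
22: 0
30: 0
35: 1
31: 0
37: 0
46: 0
47: 0
Sum: 0 + 1 + 1 + 0 + 0 + 0 + 1 + 0 + 0 + 0 + 0 = 3

3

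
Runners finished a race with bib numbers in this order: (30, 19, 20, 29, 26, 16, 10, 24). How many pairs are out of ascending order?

There are 19 out-of-order pairs.

Sweep left to right; for each value list the smaller values that follow it:
30 → 19, 20, 29, 26, 16, 10, 24 → 7
19 → 16, 10 → 2
20 → 16, 10 → 2
29 → 26, 16, 10, 24 → 4
26 → 16, 10, 24 → 3
16 → 10 → 1
10 → none → 0
24 → none → 0
Sum: 7 + 2 + 2 + 4 + 3 + 1 + 0 + 0 = 19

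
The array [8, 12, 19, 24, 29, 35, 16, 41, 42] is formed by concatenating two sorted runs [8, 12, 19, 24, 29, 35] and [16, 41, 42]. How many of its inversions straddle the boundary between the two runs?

Take each right-half value and tally the left-half values above it:
r = 16: 19, 24, 29, 35 → 4
r = 41: none → 0
r = 42: none → 0
Cross-inversions: 4 + 0 + 0 = 4

There are 4 split inversions.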